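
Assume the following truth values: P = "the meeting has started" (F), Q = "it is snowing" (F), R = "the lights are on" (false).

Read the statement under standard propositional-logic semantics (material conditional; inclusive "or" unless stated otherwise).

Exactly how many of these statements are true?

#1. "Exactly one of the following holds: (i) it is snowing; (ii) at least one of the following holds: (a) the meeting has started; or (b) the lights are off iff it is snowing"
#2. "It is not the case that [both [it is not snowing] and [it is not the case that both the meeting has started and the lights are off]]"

#1: Parsed as Q xor (P | (~R <-> Q))

~R = ~F = T
~R <-> Q = T <-> F = F
P | (~R <-> Q) = F | F = F
Q xor (P | (~R <-> Q)) = F xor F = F
Thus #1 is false.

#2: This is ~(~Q & (P nand ~R)).

~Q = ~F = T
~R = ~F = T
P nand ~R = F nand T = T
~Q & (P nand ~R) = T & T = T
~(~Q & (P nand ~R)) = ~T = F
Hence #2 is false.

True statements: 0 (none).

0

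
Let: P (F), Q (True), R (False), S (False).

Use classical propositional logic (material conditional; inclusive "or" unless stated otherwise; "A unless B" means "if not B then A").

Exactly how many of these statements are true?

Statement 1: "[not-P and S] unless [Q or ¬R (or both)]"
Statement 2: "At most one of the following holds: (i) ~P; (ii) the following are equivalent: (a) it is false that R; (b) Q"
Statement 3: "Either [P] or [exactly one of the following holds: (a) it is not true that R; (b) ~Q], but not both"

2

Statement 1: This is (¬P ∧ S) ∨ (Q ∨ ¬R).

¬P = ¬F = T
¬P ∧ S = T ∧ F = F
¬R = ¬F = T
Q ∨ ¬R = T ∨ T = T
(¬P ∧ S) ∨ (Q ∨ ¬R) = F ∨ T = T
So Statement 1 is true.

Statement 2: Formalization: ¬P ↑ (¬R ↔ Q)

¬P = ¬F = T
¬R = ¬F = T
¬R ↔ Q = T ↔ T = T
¬P ↑ (¬R ↔ Q) = T ↑ T = F
So Statement 2 is false.

Statement 3: Parsed as P ⊕ (¬R ⊕ ¬Q)

¬R = ¬F = T
¬Q = ¬T = F
¬R ⊕ ¬Q = T ⊕ F = T
P ⊕ (¬R ⊕ ¬Q) = F ⊕ T = T
Hence Statement 3 is true.

Count: 2.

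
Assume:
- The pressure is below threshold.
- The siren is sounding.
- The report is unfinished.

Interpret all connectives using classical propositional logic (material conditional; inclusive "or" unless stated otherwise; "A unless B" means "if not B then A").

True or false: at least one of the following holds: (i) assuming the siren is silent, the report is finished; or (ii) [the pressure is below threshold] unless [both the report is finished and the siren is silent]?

The statement is true.

Let Q = "the siren is sounding" (T), R = "the report is finished" (F), P = "the pressure is above threshold" (F).
Formalization: (¬Q → R) ∨ (¬P ∨ (R ∧ ¬Q))

¬Q = ¬T = F
¬Q → R = F → F = T
¬P = ¬F = T
¬Q = ¬T = F
R ∧ ¬Q = F ∧ F = F
¬P ∨ (R ∧ ¬Q) = T ∨ F = T
(¬Q → R) ∨ (¬P ∨ (R ∧ ¬Q)) = T ∨ T = T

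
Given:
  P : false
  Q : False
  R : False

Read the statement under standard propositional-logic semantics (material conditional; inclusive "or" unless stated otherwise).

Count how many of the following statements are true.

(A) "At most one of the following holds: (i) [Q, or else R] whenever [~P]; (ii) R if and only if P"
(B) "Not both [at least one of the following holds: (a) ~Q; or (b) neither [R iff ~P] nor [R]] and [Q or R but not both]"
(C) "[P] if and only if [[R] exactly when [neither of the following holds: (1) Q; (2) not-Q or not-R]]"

2

(A): Parsed as (¬P → (Q ∨ R)) ↑ (R ↔ P)

¬P = ¬F = T
Q ∨ R = F ∨ F = F
¬P → (Q ∨ R) = T → F = F
R ↔ P = F ↔ F = T
(¬P → (Q ∨ R)) ↑ (R ↔ P) = F ↑ T = T
Hence (A) is true.

(B): Parsed as (¬Q ∨ ((R ↔ ¬P) ↓ R)) ↑ (Q ⊕ R)

¬Q = ¬F = T
¬P = ¬F = T
R ↔ ¬P = F ↔ T = F
(R ↔ ¬P) ↓ R = F ↓ F = T
¬Q ∨ ((R ↔ ¬P) ↓ R) = T ∨ T = T
Q ⊕ R = F ⊕ F = F
(¬Q ∨ ((R ↔ ¬P) ↓ R)) ↑ (Q ⊕ R) = T ↑ F = T
So (B) is true.

(C): Formalization: P ↔ (R ↔ (Q ↓ (¬Q ∨ ¬R)))

¬Q = ¬F = T
¬R = ¬F = T
¬Q ∨ ¬R = T ∨ T = T
Q ↓ (¬Q ∨ ¬R) = F ↓ T = F
R ↔ (Q ↓ (¬Q ∨ ¬R)) = F ↔ F = T
P ↔ (R ↔ (Q ↓ (¬Q ∨ ¬R))) = F ↔ T = F
So (C) is false.

Count: 2.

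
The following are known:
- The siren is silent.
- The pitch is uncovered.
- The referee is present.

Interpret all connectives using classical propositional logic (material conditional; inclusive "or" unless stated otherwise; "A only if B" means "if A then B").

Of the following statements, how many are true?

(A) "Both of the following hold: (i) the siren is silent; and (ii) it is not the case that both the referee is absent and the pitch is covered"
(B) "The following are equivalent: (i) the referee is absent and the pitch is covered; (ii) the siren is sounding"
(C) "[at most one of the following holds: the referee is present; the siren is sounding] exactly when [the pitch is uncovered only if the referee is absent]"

Let P = "the siren is sounding" (F), R = "the referee is present" (T), Q = "the pitch is covered" (F).

(A): Parsed as ¬P ∧ (¬R ↑ Q)

¬P = ¬F = T
¬R = ¬T = F
¬R ↑ Q = F ↑ F = T
¬P ∧ (¬R ↑ Q) = T ∧ T = T
Thus (A) is true.

(B): Formalization: (¬R ∧ Q) ↔ P

¬R = ¬T = F
¬R ∧ Q = F ∧ F = F
(¬R ∧ Q) ↔ P = F ↔ F = T
Hence (B) is true.

(C): Parsed as (R ↑ P) ↔ (¬Q → ¬R)

R ↑ P = T ↑ F = T
¬Q = ¬F = T
¬R = ¬T = F
¬Q → ¬R = T → F = F
(R ↑ P) ↔ (¬Q → ¬R) = T ↔ F = F
Thus (C) is false.

2 of the 3 statements are true.

2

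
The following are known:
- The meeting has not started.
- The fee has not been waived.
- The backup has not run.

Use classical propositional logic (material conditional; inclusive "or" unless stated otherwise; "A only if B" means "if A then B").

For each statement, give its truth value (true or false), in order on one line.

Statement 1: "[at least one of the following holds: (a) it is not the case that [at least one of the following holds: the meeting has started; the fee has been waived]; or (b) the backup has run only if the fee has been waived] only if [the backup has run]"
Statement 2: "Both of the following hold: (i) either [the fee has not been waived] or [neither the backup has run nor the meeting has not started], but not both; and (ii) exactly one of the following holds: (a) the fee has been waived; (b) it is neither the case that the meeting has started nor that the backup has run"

Let P = "the meeting has started" (F), Q = "the fee has been waived" (F), R = "the backup has run" (F).

Statement 1: This is (~(P | Q) | (R -> Q)) -> R.

P | Q = F | F = F
~(P | Q) = ~F = T
R -> Q = F -> F = T
~(P | Q) | (R -> Q) = T | T = T
(~(P | Q) | (R -> Q)) -> R = T -> F = F
Hence Statement 1 is false.

Statement 2: In symbols: (~Q xor (R nor ~P)) & (Q xor (P nor R))

~Q = ~F = T
~P = ~F = T
R nor ~P = F nor T = F
~Q xor (R nor ~P) = T xor F = T
P nor R = F nor F = T
Q xor (P nor R) = F xor T = T
(~Q xor (R nor ~P)) & (Q xor (P nor R)) = T & T = T
Thus Statement 2 is true.

Statement 1 F, Statement 2 T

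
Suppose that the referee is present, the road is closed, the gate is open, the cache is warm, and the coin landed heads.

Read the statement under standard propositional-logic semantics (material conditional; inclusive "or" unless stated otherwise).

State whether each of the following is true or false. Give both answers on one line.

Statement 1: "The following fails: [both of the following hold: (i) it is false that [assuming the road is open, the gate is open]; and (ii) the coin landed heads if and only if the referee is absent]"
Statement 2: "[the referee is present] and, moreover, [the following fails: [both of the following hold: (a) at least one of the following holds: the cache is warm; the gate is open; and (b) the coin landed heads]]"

Statement 1 T / Statement 2 F

Let Q = "the road is closed" (T), R = "the gate is open" (T), U = "the coin landed heads" (T), P = "the referee is present" (T), S = "the cache is warm" (T).

Statement 1: Parsed as ~(~(~Q -> R) & (U <-> ~P))

~Q = ~T = F
~Q -> R = F -> T = T
~(~Q -> R) = ~T = F
~P = ~T = F
U <-> ~P = T <-> F = F
~(~Q -> R) & (U <-> ~P) = F & F = F
~(~(~Q -> R) & (U <-> ~P)) = ~F = T
So Statement 1 is true.

Statement 2: In symbols: P & ~((S | R) & U)

S | R = T | T = T
(S | R) & U = T & T = T
~((S | R) & U) = ~T = F
P & ~((S | R) & U) = T & F = F
Thus Statement 2 is false.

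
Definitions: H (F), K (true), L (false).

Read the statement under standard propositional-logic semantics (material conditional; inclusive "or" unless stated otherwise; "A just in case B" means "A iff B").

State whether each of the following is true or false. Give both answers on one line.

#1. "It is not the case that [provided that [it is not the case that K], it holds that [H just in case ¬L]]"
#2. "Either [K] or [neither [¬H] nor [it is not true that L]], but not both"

#1 False, #2 True

#1: This is ~(~K -> (H <-> ~L)).

~K = ~T = F
~L = ~F = T
H <-> ~L = F <-> T = F
~K -> (H <-> ~L) = F -> F = T
~(~K -> (H <-> ~L)) = ~T = F
Hence #1 is false.

#2: Formalization: K xor (~H nor ~L)

~H = ~F = T
~L = ~F = T
~H nor ~L = T nor T = F
K xor (~H nor ~L) = T xor F = T
Hence #2 is true.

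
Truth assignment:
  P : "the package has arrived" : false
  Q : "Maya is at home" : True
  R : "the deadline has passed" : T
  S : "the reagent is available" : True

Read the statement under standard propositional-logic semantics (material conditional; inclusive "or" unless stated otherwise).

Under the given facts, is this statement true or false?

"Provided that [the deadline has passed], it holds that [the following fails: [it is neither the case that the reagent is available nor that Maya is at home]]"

Values: R=True, S=True, Q=True.
Formalization: R -> not (S nor Q)

S nor Q = True nor True = False
not (S nor Q) = not False = True
R -> not (S nor Q) = True -> True = True

true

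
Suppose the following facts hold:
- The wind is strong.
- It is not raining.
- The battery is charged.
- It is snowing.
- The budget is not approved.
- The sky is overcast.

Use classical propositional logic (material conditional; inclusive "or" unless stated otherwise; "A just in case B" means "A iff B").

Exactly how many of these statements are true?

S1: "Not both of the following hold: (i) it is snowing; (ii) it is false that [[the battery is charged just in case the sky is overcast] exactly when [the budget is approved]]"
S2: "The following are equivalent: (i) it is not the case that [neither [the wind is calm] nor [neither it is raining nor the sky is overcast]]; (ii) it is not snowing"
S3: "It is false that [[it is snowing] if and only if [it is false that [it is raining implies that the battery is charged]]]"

2

Let S = "it is snowing" (T), R = "the battery is charged" (T), V = "the sky is overcast" (T), U = "the budget is approved" (F), P = "the wind is strong" (T), Q = "it is raining" (F).

S1: This is S ↑ ¬((R ↔ V) ↔ U).

R ↔ V = T ↔ T = T
(R ↔ V) ↔ U = T ↔ F = F
¬((R ↔ V) ↔ U) = ¬F = T
S ↑ ¬((R ↔ V) ↔ U) = T ↑ T = F
Hence S1 is false.

S2: In symbols: ¬(¬P ↓ (Q ↓ V)) ↔ ¬S

¬P = ¬T = F
Q ↓ V = F ↓ T = F
¬P ↓ (Q ↓ V) = F ↓ F = T
¬(¬P ↓ (Q ↓ V)) = ¬T = F
¬S = ¬T = F
¬(¬P ↓ (Q ↓ V)) ↔ ¬S = F ↔ F = T
So S2 is true.

S3: This is ¬(S ↔ ¬(Q → R)).

Q → R = F → T = T
¬(Q → R) = ¬T = F
S ↔ ¬(Q → R) = T ↔ F = F
¬(S ↔ ¬(Q → R)) = ¬F = T
Hence S3 is true.

Count: 2.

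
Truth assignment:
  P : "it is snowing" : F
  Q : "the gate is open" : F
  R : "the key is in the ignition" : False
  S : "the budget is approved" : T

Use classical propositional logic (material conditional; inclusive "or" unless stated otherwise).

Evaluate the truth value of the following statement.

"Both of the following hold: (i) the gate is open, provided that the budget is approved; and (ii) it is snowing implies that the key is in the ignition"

The statement is false.

This is (S -> Q) & (P -> R).

S -> Q = T -> F = F
P -> R = F -> F = T
(S -> Q) & (P -> R) = F & T = F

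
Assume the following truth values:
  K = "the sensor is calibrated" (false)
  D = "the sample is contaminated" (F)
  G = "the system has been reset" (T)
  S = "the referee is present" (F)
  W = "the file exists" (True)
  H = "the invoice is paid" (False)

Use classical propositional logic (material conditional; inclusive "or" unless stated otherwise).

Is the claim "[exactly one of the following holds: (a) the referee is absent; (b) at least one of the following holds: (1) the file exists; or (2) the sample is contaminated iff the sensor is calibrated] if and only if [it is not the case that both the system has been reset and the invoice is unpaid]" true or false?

The statement is true.

In symbols: (¬S ⊕ (W ∨ (D ↔ K))) ↔ (G ↑ ¬H)

¬S = ¬F = T
D ↔ K = F ↔ F = T
W ∨ (D ↔ K) = T ∨ T = T
¬S ⊕ (W ∨ (D ↔ K)) = T ⊕ T = F
¬H = ¬F = T
G ↑ ¬H = T ↑ T = F
(¬S ⊕ (W ∨ (D ↔ K))) ↔ (G ↑ ¬H) = F ↔ F = T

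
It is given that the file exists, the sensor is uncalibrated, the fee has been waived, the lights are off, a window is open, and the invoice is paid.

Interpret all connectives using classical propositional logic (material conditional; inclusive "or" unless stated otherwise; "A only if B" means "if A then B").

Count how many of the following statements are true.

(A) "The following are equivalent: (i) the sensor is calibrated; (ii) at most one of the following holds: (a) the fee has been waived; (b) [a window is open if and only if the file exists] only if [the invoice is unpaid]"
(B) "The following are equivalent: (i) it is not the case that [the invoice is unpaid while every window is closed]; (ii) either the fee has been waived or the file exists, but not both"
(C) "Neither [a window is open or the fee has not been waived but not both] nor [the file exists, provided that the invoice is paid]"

Let Q = "the sensor is calibrated" (F), R = "the fee has been waived" (T), U = "a window is open" (T), P = "the file exists" (T), V = "the invoice is paid" (T).

(A): Parsed as Q ↔ (R ↑ ((U ↔ P) → ¬V))

U ↔ P = T ↔ T = T
¬V = ¬T = F
(U ↔ P) → ¬V = T → F = F
R ↑ ((U ↔ P) → ¬V) = T ↑ F = T
Q ↔ (R ↑ ((U ↔ P) → ¬V)) = F ↔ T = F
Hence (A) is false.

(B): Formalization: ¬(¬V ∧ ¬U) ↔ (R ⊕ P)

¬V = ¬T = F
¬U = ¬T = F
¬V ∧ ¬U = F ∧ F = F
¬(¬V ∧ ¬U) = ¬F = T
R ⊕ P = T ⊕ T = F
¬(¬V ∧ ¬U) ↔ (R ⊕ P) = T ↔ F = F
Hence (B) is false.

(C): Formalization: (U ⊕ ¬R) ↓ (V → P)

¬R = ¬T = F
U ⊕ ¬R = T ⊕ F = T
V → P = T → T = T
(U ⊕ ¬R) ↓ (V → P) = T ↓ T = F
Hence (C) is false.

True statements: 0 (none).

0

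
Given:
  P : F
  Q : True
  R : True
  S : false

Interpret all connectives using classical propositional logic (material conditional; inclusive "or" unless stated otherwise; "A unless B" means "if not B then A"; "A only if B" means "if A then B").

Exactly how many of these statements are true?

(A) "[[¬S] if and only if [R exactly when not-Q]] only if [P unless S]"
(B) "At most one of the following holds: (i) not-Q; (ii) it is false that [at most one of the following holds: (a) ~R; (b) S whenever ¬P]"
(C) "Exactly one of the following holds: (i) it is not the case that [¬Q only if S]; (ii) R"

(A): Parsed as (not S iff (R iff not Q)) -> (P or S)

not S = not False = True
not Q = not True = False
R iff not Q = True iff False = False
not S iff (R iff not Q) = True iff False = False
P or S = False or False = False
(not S iff (R iff not Q)) -> (P or S) = False -> False = True
So (A) is true.

(B): Formalization: not Q nand not (not R nand (not P -> S))

not Q = not True = False
not R = not True = False
not P = not False = True
not P -> S = True -> False = False
not R nand (not P -> S) = False nand False = True
not (not R nand (not P -> S)) = not True = False
not Q nand not (not R nand (not P -> S)) = False nand False = True
So (B) is true.

(C): This is not (not Q -> S) xor R.

not Q = not True = False
not Q -> S = False -> False = True
not (not Q -> S) = not True = False
not (not Q -> S) xor R = False xor True = True
So (C) is true.

3 of the 3 statements are true.

3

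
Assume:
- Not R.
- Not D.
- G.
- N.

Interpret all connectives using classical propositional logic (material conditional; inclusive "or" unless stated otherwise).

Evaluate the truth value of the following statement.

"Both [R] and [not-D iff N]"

The statement is false.

Formalization: R ∧ (¬D ↔ N)

¬D = ¬F = T
¬D ↔ N = T ↔ T = T
R ∧ (¬D ↔ N) = F ∧ T = F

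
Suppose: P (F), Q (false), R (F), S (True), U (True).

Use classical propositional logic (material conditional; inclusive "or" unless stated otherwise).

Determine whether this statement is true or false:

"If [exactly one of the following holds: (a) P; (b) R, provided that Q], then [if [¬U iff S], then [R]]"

True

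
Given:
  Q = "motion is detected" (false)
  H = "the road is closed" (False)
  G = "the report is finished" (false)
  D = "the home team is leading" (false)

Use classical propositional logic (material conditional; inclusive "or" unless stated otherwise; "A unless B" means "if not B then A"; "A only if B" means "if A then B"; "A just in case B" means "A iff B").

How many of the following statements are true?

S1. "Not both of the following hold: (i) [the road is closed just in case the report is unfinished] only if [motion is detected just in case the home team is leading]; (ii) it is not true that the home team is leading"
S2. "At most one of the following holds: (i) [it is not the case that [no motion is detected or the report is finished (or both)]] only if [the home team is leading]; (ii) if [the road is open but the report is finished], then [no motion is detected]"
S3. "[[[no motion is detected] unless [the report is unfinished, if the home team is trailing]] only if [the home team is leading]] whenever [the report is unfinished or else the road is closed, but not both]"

0

S1: Parsed as ((H <-> ~G) -> (Q <-> D)) nand ~D

~G = ~F = T
H <-> ~G = F <-> T = F
Q <-> D = F <-> F = T
(H <-> ~G) -> (Q <-> D) = F -> T = T
~D = ~F = T
((H <-> ~G) -> (Q <-> D)) nand ~D = T nand T = F
Thus S1 is false.

S2: In symbols: (~(~Q | G) -> D) nand ((~H & G) -> ~Q)

~Q = ~F = T
~Q | G = T | F = T
~(~Q | G) = ~T = F
~(~Q | G) -> D = F -> F = T
~H = ~F = T
~H & G = T & F = F
~Q = ~F = T
(~H & G) -> ~Q = F -> T = T
(~(~Q | G) -> D) nand ((~H & G) -> ~Q) = T nand T = F
So S2 is false.

S3: This is (~G xor H) -> ((~Q | (~D -> ~G)) -> D).

~G = ~F = T
~G xor H = T xor F = T
~Q = ~F = T
~D = ~F = T
~G = ~F = T
~D -> ~G = T -> T = T
~Q | (~D -> ~G) = T | T = T
(~Q | (~D -> ~G)) -> D = T -> F = F
(~G xor H) -> ((~Q | (~D -> ~G)) -> D) = T -> F = F
Thus S3 is false.

True statements: 0 (none).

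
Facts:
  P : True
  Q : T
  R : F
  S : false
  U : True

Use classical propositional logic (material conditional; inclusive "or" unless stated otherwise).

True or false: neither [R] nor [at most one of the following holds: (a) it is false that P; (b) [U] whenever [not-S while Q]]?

Formalization: R ↓ (¬P ↑ ((¬S ∧ Q) → U))

¬P = ¬T = F
¬S = ¬F = T
¬S ∧ Q = T ∧ T = T
(¬S ∧ Q) → U = T → T = T
¬P ↑ ((¬S ∧ Q) → U) = F ↑ T = T
R ↓ (¬P ↑ ((¬S ∧ Q) → U)) = F ↓ T = F

False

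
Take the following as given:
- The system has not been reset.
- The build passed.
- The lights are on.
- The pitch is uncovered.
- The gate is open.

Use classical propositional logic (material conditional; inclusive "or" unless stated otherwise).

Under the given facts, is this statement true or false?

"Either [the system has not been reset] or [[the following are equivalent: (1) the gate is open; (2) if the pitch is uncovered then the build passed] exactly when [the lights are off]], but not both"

true

Let L = "the system has been reset" (F), S = "the gate is open" (T), R = "the pitch is covered" (F), W = "the build passed" (T), V = "the lights are on" (T).
In symbols: ~L xor ((S <-> (~R -> W)) <-> ~V)

~L = ~F = T
~R = ~F = T
~R -> W = T -> T = T
S <-> (~R -> W) = T <-> T = T
~V = ~T = F
(S <-> (~R -> W)) <-> ~V = T <-> F = F
~L xor ((S <-> (~R -> W)) <-> ~V) = T xor F = T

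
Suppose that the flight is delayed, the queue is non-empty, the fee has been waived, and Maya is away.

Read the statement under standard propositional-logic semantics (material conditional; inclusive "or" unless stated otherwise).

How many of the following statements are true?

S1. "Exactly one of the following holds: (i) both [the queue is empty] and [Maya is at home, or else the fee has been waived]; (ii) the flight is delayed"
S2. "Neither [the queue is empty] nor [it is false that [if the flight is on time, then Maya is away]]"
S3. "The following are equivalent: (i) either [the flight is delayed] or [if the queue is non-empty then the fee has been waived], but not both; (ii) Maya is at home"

Let Q = "the queue is empty" (False), S = "Maya is at home" (False), R = "the fee has been waived" (True), P = "the flight is delayed" (True).

S1: In symbols: (Q and (S or R)) xor P

S or R = False or True = True
Q and (S or R) = False and True = False
(Q and (S or R)) xor P = False xor True = True
So S1 is true.

S2: Formalization: Q nor not (not P -> not S)

not P = not True = False
not S = not False = True
not P -> not S = False -> True = True
not (not P -> not S) = not True = False
Q nor not (not P -> not S) = False nor False = True
Thus S2 is true.

S3: Formalization: (P xor (not Q -> R)) iff S

not Q = not False = True
not Q -> R = True -> True = True
P xor (not Q -> R) = True xor True = False
(P xor (not Q -> R)) iff S = False iff False = True
So S3 is true.

3 of the 3 statements are true.

3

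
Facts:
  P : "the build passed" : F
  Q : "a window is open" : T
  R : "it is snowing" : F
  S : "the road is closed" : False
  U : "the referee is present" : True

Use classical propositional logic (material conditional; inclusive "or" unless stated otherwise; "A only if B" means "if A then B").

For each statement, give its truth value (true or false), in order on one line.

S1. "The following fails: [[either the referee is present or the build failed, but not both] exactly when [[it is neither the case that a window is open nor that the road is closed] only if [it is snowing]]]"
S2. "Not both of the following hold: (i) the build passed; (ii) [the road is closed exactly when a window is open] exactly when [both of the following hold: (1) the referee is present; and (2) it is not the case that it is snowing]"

S1: This is ¬((U ⊕ ¬P) ↔ ((Q ↓ S) → R)).

¬P = ¬F = T
U ⊕ ¬P = T ⊕ T = F
Q ↓ S = T ↓ F = F
(Q ↓ S) → R = F → F = T
(U ⊕ ¬P) ↔ ((Q ↓ S) → R) = F ↔ T = F
¬((U ⊕ ¬P) ↔ ((Q ↓ S) → R)) = ¬F = T
Thus S1 is true.

S2: Formalization: P ↑ ((S ↔ Q) ↔ (U ∧ ¬R))

S ↔ Q = F ↔ T = F
¬R = ¬F = T
U ∧ ¬R = T ∧ T = T
(S ↔ Q) ↔ (U ∧ ¬R) = F ↔ T = F
P ↑ ((S ↔ Q) ↔ (U ∧ ¬R)) = F ↑ F = T
So S2 is true.

S1 True; S2 True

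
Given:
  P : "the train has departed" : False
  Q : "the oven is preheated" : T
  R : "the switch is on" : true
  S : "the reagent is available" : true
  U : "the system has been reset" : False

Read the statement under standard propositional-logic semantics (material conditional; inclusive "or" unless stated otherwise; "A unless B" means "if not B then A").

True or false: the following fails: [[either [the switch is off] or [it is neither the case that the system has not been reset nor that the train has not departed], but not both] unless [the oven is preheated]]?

False

This is ~((~R xor (~U nor ~P)) | Q).

~R = ~T = F
~U = ~F = T
~P = ~F = T
~U nor ~P = T nor T = F
~R xor (~U nor ~P) = F xor F = F
(~R xor (~U nor ~P)) | Q = F | T = T
~((~R xor (~U nor ~P)) | Q) = ~T = F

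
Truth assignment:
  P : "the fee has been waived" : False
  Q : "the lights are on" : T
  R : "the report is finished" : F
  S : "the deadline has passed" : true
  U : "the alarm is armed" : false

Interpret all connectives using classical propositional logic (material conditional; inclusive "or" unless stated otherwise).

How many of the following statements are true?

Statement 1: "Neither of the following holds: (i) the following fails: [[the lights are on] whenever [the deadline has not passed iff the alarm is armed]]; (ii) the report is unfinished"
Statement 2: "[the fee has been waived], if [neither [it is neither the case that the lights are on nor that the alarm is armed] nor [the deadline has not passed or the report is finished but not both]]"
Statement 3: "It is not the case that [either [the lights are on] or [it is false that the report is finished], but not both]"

1

Statement 1: Formalization: not ((not S iff U) -> Q) nor not R

not S = not True = False
not S iff U = False iff False = True
(not S iff U) -> Q = True -> True = True
not ((not S iff U) -> Q) = not True = False
not R = not False = True
not ((not S iff U) -> Q) nor not R = False nor True = False
Thus Statement 1 is false.

Statement 2: This is ((Q nor U) nor (not S xor R)) -> P.

Q nor U = True nor False = False
not S = not True = False
not S xor R = False xor False = False
(Q nor U) nor (not S xor R) = False nor False = True
((Q nor U) nor (not S xor R)) -> P = True -> False = False
Hence Statement 2 is false.

Statement 3: In symbols: not (Q xor not R)

not R = not False = True
Q xor not R = True xor True = False
not (Q xor not R) = not False = True
Thus Statement 3 is true.

True statements: 1 (Statement 3).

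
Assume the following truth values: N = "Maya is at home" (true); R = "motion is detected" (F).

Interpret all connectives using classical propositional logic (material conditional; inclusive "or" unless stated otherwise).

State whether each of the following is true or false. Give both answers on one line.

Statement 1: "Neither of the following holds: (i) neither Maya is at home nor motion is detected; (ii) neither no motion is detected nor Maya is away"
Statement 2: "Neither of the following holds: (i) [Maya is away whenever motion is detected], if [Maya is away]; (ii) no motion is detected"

Statement 1: Parsed as (N nor R) nor (~R nor ~N)

N nor R = T nor F = F
~R = ~F = T
~N = ~T = F
~R nor ~N = T nor F = F
(N nor R) nor (~R nor ~N) = F nor F = T
Thus Statement 1 is true.

Statement 2: Formalization: (~N -> (R -> ~N)) nor ~R

~N = ~T = F
~N = ~T = F
R -> ~N = F -> F = T
~N -> (R -> ~N) = F -> T = T
~R = ~F = T
(~N -> (R -> ~N)) nor ~R = T nor T = F
So Statement 2 is false.

Statement 1 T, Statement 2 F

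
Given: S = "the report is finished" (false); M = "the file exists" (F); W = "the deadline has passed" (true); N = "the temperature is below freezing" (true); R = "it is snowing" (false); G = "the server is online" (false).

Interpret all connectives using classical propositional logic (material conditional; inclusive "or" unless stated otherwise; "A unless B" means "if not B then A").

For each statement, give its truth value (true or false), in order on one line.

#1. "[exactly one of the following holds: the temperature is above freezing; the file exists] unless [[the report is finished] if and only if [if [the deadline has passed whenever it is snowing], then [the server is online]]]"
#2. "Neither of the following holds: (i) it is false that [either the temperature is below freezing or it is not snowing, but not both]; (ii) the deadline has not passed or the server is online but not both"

#1 true / #2 false

#1: This is (not N xor M) or (S iff ((R -> W) -> G)).

not N = not True = False
not N xor M = False xor False = False
R -> W = False -> True = True
(R -> W) -> G = True -> False = False
S iff ((R -> W) -> G) = False iff False = True
(not N xor M) or (S iff ((R -> W) -> G)) = False or True = True
So #1 is true.

#2: This is not (N xor not R) nor (not W xor G).

not R = not False = True
N xor not R = True xor True = False
not (N xor not R) = not False = True
not W = not True = False
not W xor G = False xor False = False
not (N xor not R) nor (not W xor G) = True nor False = False
Thus #2 is false.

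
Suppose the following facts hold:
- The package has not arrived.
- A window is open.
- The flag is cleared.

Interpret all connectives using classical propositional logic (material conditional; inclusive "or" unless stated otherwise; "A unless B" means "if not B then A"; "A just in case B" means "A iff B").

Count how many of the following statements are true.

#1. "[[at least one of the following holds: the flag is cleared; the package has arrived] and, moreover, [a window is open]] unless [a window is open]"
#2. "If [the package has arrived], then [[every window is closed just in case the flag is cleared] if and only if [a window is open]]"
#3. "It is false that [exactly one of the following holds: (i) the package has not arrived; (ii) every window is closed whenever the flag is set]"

3

Let R = "the flag is set" (F), Q = "the package has arrived" (F), K = "a window is open" (T).

#1: Formalization: ((¬R ∨ Q) ∧ K) ∨ K

¬R = ¬F = T
¬R ∨ Q = T ∨ F = T
(¬R ∨ Q) ∧ K = T ∧ T = T
((¬R ∨ Q) ∧ K) ∨ K = T ∨ T = T
Hence #1 is true.

#2: In symbols: Q → ((¬K ↔ ¬R) ↔ K)

¬K = ¬T = F
¬R = ¬F = T
¬K ↔ ¬R = F ↔ T = F
(¬K ↔ ¬R) ↔ K = F ↔ T = F
Q → ((¬K ↔ ¬R) ↔ K) = F → F = T
Thus #2 is true.

#3: Formalization: ¬(¬Q ⊕ (R → ¬K))

¬Q = ¬F = T
¬K = ¬T = F
R → ¬K = F → F = T
¬Q ⊕ (R → ¬K) = T ⊕ T = F
¬(¬Q ⊕ (R → ¬K)) = ¬F = T
Hence #3 is true.

3 of the 3 statements are true.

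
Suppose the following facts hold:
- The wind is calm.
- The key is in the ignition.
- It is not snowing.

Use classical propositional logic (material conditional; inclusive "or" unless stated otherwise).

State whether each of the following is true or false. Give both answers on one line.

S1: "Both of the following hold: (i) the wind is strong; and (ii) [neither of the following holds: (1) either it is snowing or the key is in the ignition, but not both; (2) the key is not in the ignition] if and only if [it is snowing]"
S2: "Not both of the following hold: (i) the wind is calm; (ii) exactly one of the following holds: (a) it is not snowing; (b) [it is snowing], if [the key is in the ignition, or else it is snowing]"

Let K = "the wind is strong" (F), Q = "it is snowing" (F), R = "the key is in the ignition" (T).

S1: Parsed as K ∧ (((Q ⊕ R) ↓ ¬R) ↔ Q)

Q ⊕ R = F ⊕ T = T
¬R = ¬T = F
(Q ⊕ R) ↓ ¬R = T ↓ F = F
((Q ⊕ R) ↓ ¬R) ↔ Q = F ↔ F = T
K ∧ (((Q ⊕ R) ↓ ¬R) ↔ Q) = F ∧ T = F
Hence S1 is false.

S2: Formalization: ¬K ↑ (¬Q ⊕ ((R ∨ Q) → Q))

¬K = ¬F = T
¬Q = ¬F = T
R ∨ Q = T ∨ F = T
(R ∨ Q) → Q = T → F = F
¬Q ⊕ ((R ∨ Q) → Q) = T ⊕ F = T
¬K ↑ (¬Q ⊕ ((R ∨ Q) → Q)) = T ↑ T = F
Hence S2 is false.

S1 false; S2 false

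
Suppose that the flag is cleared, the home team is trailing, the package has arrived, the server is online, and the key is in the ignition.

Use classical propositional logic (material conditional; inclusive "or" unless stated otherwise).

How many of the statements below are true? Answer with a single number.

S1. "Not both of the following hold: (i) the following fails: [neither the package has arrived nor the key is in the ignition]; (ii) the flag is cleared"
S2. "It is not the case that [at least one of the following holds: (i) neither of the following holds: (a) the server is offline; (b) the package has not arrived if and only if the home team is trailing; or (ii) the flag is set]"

Let R = "the package has arrived" (T), U = "the key is in the ignition" (T), P = "the flag is set" (F), S = "the server is online" (T), Q = "the home team is leading" (F).

S1: In symbols: ~(R nor U) nand ~P

R nor U = T nor T = F
~(R nor U) = ~F = T
~P = ~F = T
~(R nor U) nand ~P = T nand T = F
So S1 is false.

S2: Parsed as ~((~S nor (~R <-> ~Q)) | P)

~S = ~T = F
~R = ~T = F
~Q = ~F = T
~R <-> ~Q = F <-> T = F
~S nor (~R <-> ~Q) = F nor F = T
(~S nor (~R <-> ~Q)) | P = T | F = T
~((~S nor (~R <-> ~Q)) | P) = ~T = F
Thus S2 is false.

0 of the 2 statements are true (none).

0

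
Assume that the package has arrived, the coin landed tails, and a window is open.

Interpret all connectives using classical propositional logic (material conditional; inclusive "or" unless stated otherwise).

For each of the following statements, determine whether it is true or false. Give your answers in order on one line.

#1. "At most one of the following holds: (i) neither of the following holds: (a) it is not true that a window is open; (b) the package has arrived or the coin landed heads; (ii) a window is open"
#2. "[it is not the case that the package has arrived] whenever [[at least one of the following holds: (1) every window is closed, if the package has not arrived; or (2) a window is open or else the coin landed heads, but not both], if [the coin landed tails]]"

Let D = "a window is open" (True), R = "the package has arrived" (True), W = "the coin landed heads" (False).

#1: This is (not D nor (R or W)) nand D.

not D = not True = False
R or W = True or False = True
not D nor (R or W) = False nor True = False
(not D nor (R or W)) nand D = False nand True = True
So #1 is true.

#2: Parsed as (not W -> ((not R -> not D) or (D xor W))) -> not R

not W = not False = True
not R = not True = False
not D = not True = False
not R -> not D = False -> False = True
D xor W = True xor False = True
(not R -> not D) or (D xor W) = True or True = True
not W -> ((not R -> not D) or (D xor W)) = True -> True = True
not R = not True = False
(not W -> ((not R -> not D) or (D xor W))) -> not R = True -> False = False
Thus #2 is false.

#1 T; #2 F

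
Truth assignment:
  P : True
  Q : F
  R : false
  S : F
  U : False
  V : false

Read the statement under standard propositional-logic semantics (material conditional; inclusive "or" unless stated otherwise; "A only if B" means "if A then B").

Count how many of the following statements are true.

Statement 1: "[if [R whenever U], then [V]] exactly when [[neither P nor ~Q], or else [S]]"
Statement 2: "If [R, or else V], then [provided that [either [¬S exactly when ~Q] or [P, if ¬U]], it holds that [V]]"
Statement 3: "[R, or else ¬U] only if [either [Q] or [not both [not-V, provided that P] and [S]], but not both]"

Statement 1: This is ((U -> R) -> V) <-> ((P nor ~Q) | S).

U -> R = F -> F = T
(U -> R) -> V = T -> F = F
~Q = ~F = T
P nor ~Q = T nor T = F
(P nor ~Q) | S = F | F = F
((U -> R) -> V) <-> ((P nor ~Q) | S) = F <-> F = T
So Statement 1 is true.

Statement 2: Formalization: (R | V) -> (((~S <-> ~Q) | (~U -> P)) -> V)

R | V = F | F = F
~S = ~F = T
~Q = ~F = T
~S <-> ~Q = T <-> T = T
~U = ~F = T
~U -> P = T -> T = T
(~S <-> ~Q) | (~U -> P) = T | T = T
((~S <-> ~Q) | (~U -> P)) -> V = T -> F = F
(R | V) -> (((~S <-> ~Q) | (~U -> P)) -> V) = F -> F = T
Hence Statement 2 is true.

Statement 3: Formalization: (R | ~U) -> (Q xor ((P -> ~V) nand S))

~U = ~F = T
R | ~U = F | T = T
~V = ~F = T
P -> ~V = T -> T = T
(P -> ~V) nand S = T nand F = T
Q xor ((P -> ~V) nand S) = F xor T = T
(R | ~U) -> (Q xor ((P -> ~V) nand S)) = T -> T = T
Thus Statement 3 is true.

True statements: 3.

3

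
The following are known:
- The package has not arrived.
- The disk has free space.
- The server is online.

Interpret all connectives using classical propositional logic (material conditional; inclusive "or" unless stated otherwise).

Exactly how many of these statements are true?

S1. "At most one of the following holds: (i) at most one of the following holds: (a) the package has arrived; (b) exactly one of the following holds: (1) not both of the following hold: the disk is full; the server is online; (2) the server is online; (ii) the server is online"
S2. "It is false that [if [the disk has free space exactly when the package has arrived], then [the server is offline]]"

0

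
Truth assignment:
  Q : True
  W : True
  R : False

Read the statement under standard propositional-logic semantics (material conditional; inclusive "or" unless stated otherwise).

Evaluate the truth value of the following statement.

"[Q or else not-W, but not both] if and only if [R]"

Values: Q=T, W=T, R=F.
Parsed as (Q xor ~W) <-> R

~W = ~T = F
Q xor ~W = T xor F = T
(Q xor ~W) <-> R = T <-> F = F

false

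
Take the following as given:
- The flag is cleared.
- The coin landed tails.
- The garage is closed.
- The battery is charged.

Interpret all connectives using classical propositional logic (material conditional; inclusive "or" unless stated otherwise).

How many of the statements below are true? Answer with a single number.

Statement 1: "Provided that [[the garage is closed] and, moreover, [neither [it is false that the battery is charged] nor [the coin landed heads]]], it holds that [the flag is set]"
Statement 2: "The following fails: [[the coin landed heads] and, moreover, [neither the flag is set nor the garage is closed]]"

Let R = "the garage is closed" (T), S = "the battery is charged" (T), Q = "the coin landed heads" (F), P = "the flag is set" (F).

Statement 1: Formalization: (R ∧ (¬S ↓ Q)) → P

¬S = ¬T = F
¬S ↓ Q = F ↓ F = T
R ∧ (¬S ↓ Q) = T ∧ T = T
(R ∧ (¬S ↓ Q)) → P = T → F = F
Thus Statement 1 is false.

Statement 2: In symbols: ¬(Q ∧ (P ↓ R))

P ↓ R = F ↓ T = F
Q ∧ (P ↓ R) = F ∧ F = F
¬(Q ∧ (P ↓ R)) = ¬F = T
Hence Statement 2 is true.

True statements: 1 (Statement 2).

1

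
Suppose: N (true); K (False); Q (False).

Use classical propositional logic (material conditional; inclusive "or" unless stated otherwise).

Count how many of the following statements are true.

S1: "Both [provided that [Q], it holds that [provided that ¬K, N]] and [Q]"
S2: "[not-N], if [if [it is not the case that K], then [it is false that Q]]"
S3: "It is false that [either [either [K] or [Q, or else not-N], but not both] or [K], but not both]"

1

S1: Parsed as (Q → (¬K → N)) ∧ Q

¬K = ¬F = T
¬K → N = T → T = T
Q → (¬K → N) = F → T = T
(Q → (¬K → N)) ∧ Q = T ∧ F = F
So S1 is false.

S2: In symbols: (¬K → ¬Q) → ¬N

¬K = ¬F = T
¬Q = ¬F = T
¬K → ¬Q = T → T = T
¬N = ¬T = F
(¬K → ¬Q) → ¬N = T → F = F
So S2 is false.

S3: This is ¬((K ⊕ (Q ∨ ¬N)) ⊕ K).

¬N = ¬T = F
Q ∨ ¬N = F ∨ F = F
K ⊕ (Q ∨ ¬N) = F ⊕ F = F
(K ⊕ (Q ∨ ¬N)) ⊕ K = F ⊕ F = F
¬((K ⊕ (Q ∨ ¬N)) ⊕ K) = ¬F = T
Thus S3 is true.

1 of the 3 statements is true (S3).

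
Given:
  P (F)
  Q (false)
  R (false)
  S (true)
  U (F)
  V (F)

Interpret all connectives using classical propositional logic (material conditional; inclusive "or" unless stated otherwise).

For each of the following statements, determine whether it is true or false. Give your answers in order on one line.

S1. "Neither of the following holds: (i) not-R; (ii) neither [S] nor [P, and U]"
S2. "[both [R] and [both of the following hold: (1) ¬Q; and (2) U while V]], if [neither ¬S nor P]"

S1: Formalization: ~R nor (S nor (P & U))

~R = ~F = T
P & U = F & F = F
S nor (P & U) = T nor F = F
~R nor (S nor (P & U)) = T nor F = F
Thus S1 is false.

S2: Parsed as (~S nor P) -> (R & (~Q & (U & V)))

~S = ~T = F
~S nor P = F nor F = T
~Q = ~F = T
U & V = F & F = F
~Q & (U & V) = T & F = F
R & (~Q & (U & V)) = F & F = F
(~S nor P) -> (R & (~Q & (U & V))) = T -> F = F
Hence S2 is false.

S1 false; S2 false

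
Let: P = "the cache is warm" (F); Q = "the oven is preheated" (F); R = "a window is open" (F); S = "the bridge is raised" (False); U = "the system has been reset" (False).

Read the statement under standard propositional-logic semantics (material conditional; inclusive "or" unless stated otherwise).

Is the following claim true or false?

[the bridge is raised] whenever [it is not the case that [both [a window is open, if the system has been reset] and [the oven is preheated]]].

False

In symbols: ~((U -> R) & Q) -> S

U -> R = F -> F = T
(U -> R) & Q = T & F = F
~((U -> R) & Q) = ~F = T
~((U -> R) & Q) -> S = T -> F = F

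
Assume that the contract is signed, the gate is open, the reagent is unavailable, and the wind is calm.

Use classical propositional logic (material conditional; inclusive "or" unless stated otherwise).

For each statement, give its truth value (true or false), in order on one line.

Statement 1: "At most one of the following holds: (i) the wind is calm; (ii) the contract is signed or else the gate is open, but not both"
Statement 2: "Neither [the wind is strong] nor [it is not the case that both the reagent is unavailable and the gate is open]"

Let V = "the wind is strong" (F), M = "the contract is signed" (T), H = "the gate is open" (T), N = "the reagent is available" (F).

Statement 1: Formalization: ~V nand (M xor H)

~V = ~F = T
M xor H = T xor T = F
~V nand (M xor H) = T nand F = T
Hence Statement 1 is true.

Statement 2: This is V nor (~N nand H).

~N = ~F = T
~N nand H = T nand T = F
V nor (~N nand H) = F nor F = T
Hence Statement 2 is true.

Statement 1 true; Statement 2 true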